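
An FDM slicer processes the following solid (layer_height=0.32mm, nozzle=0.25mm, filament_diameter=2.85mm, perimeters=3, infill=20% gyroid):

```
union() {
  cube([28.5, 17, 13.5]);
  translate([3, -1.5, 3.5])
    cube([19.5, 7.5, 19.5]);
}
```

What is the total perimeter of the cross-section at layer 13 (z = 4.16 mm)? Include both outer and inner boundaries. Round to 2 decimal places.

94.00 mm

At z = 4.16 mm: the 28.5×17 cube contributes its full rectangle (perimeter 91.00 mm); the cube at (3, -1.5) (footprint 19.5×7.5) is included at this height (perimeter 54.00 mm); Taking the union: the regions partially overlap (shared area 117.00 mm²), so the edge portions inside another operand are dropped and the merged outline is re-measured after clipping — boundary = 94.00 mm. Overall, the cross-section is a single solid region. Total boundary length (outer) = 94.00 mm.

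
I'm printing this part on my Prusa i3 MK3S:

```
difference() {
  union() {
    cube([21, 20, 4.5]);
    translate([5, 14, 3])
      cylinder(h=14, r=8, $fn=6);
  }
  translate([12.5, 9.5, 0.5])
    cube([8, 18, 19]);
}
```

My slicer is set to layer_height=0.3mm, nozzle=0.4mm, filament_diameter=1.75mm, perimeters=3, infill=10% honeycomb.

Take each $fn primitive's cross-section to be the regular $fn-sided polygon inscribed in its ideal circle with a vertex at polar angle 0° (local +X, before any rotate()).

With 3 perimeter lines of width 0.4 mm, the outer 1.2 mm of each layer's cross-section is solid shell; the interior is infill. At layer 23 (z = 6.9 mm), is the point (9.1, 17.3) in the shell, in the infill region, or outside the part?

At z = 6.9 mm: the cube is absent (z outside [0, 4.5]); the r=8 cylinder at (5, 14) contributes a regular 6-gon of circumradius 8; Combining (union): only the r=8 cylinder at (5, 14) is present, so the union is just that shape — 1 connected region; the 8×18 cube at (12.5, 9.5) contributes its full rectangle; Subtracting the remaining from the first: starting from that combined region, the 8×18 cube at (12.5, 9.5) partially overlaps it — only the 0.43 mm² overlap (of its 144.00 mm²) is removed, clipping the outline — 1 connected region. Overall, the cross-section is a single solid region. The nearest boundary edge runs (9.00, 20.93)→(12.50, 14.87); distance from the point to it = 1.73 mm. The point is inside the cross-section and 1.73 mm from the nearest boundary — more than the 1.2 mm shell width (3 × 0.4), so it's in the infill interior.

infill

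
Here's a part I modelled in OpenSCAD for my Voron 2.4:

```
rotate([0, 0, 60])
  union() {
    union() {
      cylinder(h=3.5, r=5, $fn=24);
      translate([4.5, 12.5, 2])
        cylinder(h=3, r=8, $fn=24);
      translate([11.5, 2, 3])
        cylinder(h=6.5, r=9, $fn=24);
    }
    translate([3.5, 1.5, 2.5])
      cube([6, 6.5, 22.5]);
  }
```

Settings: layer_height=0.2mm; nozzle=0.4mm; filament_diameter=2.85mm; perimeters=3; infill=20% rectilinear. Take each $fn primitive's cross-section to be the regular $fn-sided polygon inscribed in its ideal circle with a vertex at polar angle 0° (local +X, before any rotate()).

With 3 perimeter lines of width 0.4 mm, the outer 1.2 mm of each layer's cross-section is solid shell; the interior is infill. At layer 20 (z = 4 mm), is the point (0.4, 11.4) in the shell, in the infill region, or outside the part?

infill

At z = 4 mm: the cylinder does not reach this height (z outside [0, 3.5]); the r=8 cylinder at (4.5, 12.5) gives a regular 24-gon of circumradius 8 (constant along its height); the r=9 cylinder at (11.5, 2) gives a regular 24-gon of circumradius 9 (constant along its height); Merging all regions: the regions partially overlap (shared area 32.94 mm²), so overlapping operands fuse into one piece — 1 connected region; the 6×6.5 cube at (3.5, 1.5) contributes its full rectangle; Combining (union): the 6×6.5 cube at (3.5, 1.5) lies entirely inside that combined region, so the union is just that combined region — 1 connected region; (whole slice rotated 60° about Z — lengths, areas and connectivity unchanged). Overall, the cross-section is a single solid region. Undo the 60° rotation: the query point maps to (10.073, 5.354) in the un-rotated model frame. The nearest boundary edge runs (12.50, 12.50)→(12.29, 10.90); distance from the point to it = 5.97 mm. The point is inside the cross-section and 5.97 mm from the nearest boundary — more than the 1.2 mm shell width (3 × 0.4), so it's in the infill interior.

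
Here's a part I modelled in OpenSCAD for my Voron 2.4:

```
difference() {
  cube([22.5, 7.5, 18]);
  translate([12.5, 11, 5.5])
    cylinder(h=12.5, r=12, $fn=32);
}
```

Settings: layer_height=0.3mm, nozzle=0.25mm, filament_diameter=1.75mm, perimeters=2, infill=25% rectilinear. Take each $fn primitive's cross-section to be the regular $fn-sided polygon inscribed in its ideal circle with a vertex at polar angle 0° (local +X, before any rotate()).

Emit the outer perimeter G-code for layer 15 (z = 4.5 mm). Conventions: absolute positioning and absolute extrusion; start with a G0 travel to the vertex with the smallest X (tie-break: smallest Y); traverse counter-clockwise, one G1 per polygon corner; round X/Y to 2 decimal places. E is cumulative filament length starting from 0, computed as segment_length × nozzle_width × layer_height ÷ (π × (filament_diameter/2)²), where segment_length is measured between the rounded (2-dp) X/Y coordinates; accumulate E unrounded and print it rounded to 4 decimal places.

At z = 4.5 mm: the cube (footprint 22.5×7.5) is included at this height; the cylinder at (12.5, 11) does not reach this height (z outside [5.5, 18]); Subtracting the remaining from the first: none of the subtracted shapes is present at this height, so the 22.5×7.5 cube is unchanged — 1 connected region. The outline is a single polygon with 4 vertices. Extrusion per mm of travel: 0.25 × 0.3 / (π × 0.875²) = 0.031181. Accumulating E over each segment gives final E = 1.8709.

G0 X0.00 Y0.00 Z4.50
G1 X22.50 Y0.00 E0.7016
G1 X22.50 Y7.50 E0.9354
G1 X0.00 Y7.50 E1.6370
G1 X0.00 Y0.00 E1.8709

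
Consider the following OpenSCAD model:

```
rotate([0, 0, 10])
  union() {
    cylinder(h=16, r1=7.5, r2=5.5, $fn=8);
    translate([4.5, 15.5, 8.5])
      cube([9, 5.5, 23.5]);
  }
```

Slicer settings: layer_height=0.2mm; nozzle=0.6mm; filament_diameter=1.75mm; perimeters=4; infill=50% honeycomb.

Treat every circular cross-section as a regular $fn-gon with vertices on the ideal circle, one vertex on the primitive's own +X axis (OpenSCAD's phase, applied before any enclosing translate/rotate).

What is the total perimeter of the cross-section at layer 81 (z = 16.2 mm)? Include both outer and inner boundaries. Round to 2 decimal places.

29.00 mm

At z = 16.2 mm: the cone is not intersected at this z (z outside [0, 16]); the cube at (4.5, 15.5) is present — its section is the full 9×5.5 rectangle (perimeter 29.00 mm); Taking the union: only the 9×5.5 cube at (4.5, 15.5) is present, so the union is just that shape — boundary = 29.00 mm; (whole slice rotated 10° about Z — lengths, areas and connectivity unchanged). Overall, the cross-section is a single solid region. Total boundary length (outer) = 29.00 mm.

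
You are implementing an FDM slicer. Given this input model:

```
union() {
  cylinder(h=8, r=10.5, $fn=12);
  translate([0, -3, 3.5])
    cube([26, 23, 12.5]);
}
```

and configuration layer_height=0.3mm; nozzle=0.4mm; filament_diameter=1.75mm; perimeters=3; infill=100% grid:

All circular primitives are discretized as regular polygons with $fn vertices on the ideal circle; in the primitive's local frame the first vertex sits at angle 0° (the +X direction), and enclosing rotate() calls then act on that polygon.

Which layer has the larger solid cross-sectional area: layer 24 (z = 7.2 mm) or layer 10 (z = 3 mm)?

layer 24 (z = 7.2 mm)

Layer 24 (z = 7.2): the r=10.5 cylinder gives a regular 12-gon of circumradius 10.5 (constant along its height) (area = (12/2)·10.500²·sin(360°/12) = 330.75 mm²); the cube at (0, -3) (footprint 26×23) is included at this height (area 598.00 mm²); Combining (union): the regions partially overlap — summed areas 928.75 mm² minus the doubly-counted overlap 112.98 mm² gives 815.77 mm² — area = 815.77 mm². So its area = 815.77 mm². Layer 10 (z = 3): the r=10.5 cylinder contributes a regular 12-gon of circumradius 10.5 (area = (12/2)·10.500²·sin(360°/12) = 330.75 mm²); the cube at (0, -3) is not intersected at this z (z outside [3.5, 16]); Taking the union: only the r=10.5 cylinder is present, so the union is just that shape — area = 330.75 mm². So its area = 330.75 mm². Layer 24 is larger (815.77 vs 330.75 mm²).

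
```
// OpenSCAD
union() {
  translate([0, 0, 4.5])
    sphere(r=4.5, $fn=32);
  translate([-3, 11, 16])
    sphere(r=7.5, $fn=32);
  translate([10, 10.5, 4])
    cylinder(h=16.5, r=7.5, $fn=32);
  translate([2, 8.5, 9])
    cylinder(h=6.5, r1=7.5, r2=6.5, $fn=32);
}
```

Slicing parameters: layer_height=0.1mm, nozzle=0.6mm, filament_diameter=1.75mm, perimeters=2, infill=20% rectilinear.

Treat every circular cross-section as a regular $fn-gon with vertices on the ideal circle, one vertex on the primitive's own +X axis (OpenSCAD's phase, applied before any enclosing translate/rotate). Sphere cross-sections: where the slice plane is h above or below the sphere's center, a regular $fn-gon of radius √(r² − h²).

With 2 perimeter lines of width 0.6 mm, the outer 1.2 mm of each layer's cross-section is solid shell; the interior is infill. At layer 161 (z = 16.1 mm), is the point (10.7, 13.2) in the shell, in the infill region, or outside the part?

infill

At z = 16.1 mm: the sphere is not intersected at this z (|z−center|=11.600 > r=4.5); the r=7.5 sphere at (-3, 11) contributes a regular 32-gon of circumradius √(7.5²−0.1²) = 7.499; the r=7.5 cylinder at (10, 10.5) gives a regular 32-gon of circumradius 7.5 (constant along its height); the cone at (2, 8.5) is not intersected at this z (z outside [9, 15.5]); Taking the union: the regions partially overlap (shared area 9.66 mm²), so overlapping operands fuse into one piece — 1 connected region. Overall, the cross-section is a single solid region. The nearest boundary edge runs (11.46, 17.86)→(12.87, 17.43); distance from the point to it = 4.68 mm. The point is inside the cross-section and 4.68 mm from the nearest boundary — more than the 1.2 mm shell width (2 × 0.6), so it's in the infill interior.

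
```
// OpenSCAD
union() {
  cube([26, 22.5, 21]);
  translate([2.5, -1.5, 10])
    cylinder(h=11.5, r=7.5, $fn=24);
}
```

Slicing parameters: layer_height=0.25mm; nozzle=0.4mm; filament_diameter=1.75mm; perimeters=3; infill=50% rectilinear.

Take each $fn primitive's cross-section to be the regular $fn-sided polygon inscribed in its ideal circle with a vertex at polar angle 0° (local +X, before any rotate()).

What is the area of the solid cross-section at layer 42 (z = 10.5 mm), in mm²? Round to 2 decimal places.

712.58 mm²

At z = 10.5 mm: the cube is present — its section is the full 26×22.5 rectangle (area 585.00 mm²); the r=7.5 cylinder at (2.5, -1.5) contributes a regular 24-gon of circumradius 7.5 (area = (24/2)·7.500²·sin(360°/24) = 174.70 mm²); Merging all regions: the regions partially overlap — summed areas 759.70 mm² minus the doubly-counted overlap 47.12 mm² gives 712.58 mm² — area = 712.58 mm². Overall, the cross-section is a single solid region. Net area = 712.58 mm².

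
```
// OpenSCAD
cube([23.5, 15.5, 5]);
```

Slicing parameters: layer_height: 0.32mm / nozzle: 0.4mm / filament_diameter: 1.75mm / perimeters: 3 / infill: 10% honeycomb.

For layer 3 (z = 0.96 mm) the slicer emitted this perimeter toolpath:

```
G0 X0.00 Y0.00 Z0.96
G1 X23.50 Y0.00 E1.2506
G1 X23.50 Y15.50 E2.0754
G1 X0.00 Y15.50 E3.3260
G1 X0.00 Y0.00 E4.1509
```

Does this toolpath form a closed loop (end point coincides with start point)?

yes

Start point (G0): (0.00, 0.00). End point (last G1): the path returns to the start — closed.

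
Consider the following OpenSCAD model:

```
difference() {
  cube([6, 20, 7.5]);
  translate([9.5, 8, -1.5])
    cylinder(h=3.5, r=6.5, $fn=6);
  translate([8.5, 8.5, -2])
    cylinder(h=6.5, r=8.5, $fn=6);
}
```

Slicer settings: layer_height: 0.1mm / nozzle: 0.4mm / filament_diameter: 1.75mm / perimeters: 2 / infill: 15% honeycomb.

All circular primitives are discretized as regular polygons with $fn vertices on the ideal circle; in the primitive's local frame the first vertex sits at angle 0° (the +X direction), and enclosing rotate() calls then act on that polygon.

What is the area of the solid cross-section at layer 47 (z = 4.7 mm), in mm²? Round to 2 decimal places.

120.00 mm²

At z = 4.7 mm: the cube is present — its section is the full 6×20 rectangle (area 120.00 mm²); the cylinder at (9.5, 8) is not intersected at this z (z outside [-1.5, 2]); the cylinder at (8.5, 8.5) is not intersected at this z (z outside [-2, 4.5]); Subtracting the remaining from the first: none of the subtracted shapes is present at this height, so the 6×20 cube is unchanged — area = 120.00 mm². Overall, the cross-section is a single solid region. Net area = 120.00 mm².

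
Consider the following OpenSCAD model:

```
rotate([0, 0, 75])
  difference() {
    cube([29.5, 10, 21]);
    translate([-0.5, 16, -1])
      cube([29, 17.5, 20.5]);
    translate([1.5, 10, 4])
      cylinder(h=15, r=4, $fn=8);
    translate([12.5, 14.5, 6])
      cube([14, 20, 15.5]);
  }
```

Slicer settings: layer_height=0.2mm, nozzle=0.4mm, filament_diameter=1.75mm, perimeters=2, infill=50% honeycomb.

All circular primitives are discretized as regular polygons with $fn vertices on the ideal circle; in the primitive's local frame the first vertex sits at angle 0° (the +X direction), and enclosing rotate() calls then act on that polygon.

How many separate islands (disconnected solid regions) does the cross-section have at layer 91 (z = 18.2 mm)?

1

At z = 18.2 mm: the cube (footprint 29.5×10) is included at this height; the 29×17.5 cube at (-0.5, 16) contributes its full rectangle; the r=4 cylinder at (1.5, 10) contributes a regular 8-gon of circumradius 4; the cube at (12.5, 14.5) (footprint 14×20) is included at this height; Taking the first minus the rest: starting from the 29.5×10 cube, the 29×17.5 cube at (-0.5, 16) misses the remaining region (no effect); the r=4 cylinder at (1.5, 10) partially overlaps it — only the 16.85 mm² overlap (of its 45.25 mm²) is removed, clipping the outline; the 14×20 cube at (12.5, 14.5) misses the remaining region (no effect) — 1 connected region; (whole slice rotated 75° about Z — lengths, areas and connectivity unchanged). Overall, the cross-section is a single solid region. Island count = 1.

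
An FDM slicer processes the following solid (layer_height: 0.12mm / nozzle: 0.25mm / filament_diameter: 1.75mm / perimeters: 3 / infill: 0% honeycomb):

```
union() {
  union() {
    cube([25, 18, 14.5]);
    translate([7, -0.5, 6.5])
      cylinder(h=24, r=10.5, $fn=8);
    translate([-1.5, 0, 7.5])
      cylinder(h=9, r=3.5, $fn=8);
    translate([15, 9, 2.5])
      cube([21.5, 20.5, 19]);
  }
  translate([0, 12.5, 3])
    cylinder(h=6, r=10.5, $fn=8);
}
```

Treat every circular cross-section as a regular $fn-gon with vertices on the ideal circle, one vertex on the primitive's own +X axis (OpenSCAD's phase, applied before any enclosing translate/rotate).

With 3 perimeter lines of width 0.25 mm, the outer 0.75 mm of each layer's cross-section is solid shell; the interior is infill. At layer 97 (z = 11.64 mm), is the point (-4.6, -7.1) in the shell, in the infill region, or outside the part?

outside

At z = 11.64 mm: the cube (footprint 25×18) is included at this height; the cylinder at (7, -0.5): section is a regular 8-gon, circumradius r=10.5; the r=3.5 cylinder at (-1.5, 0) gives a regular 8-gon of circumradius 3.5 (constant along its height); the 21.5×20.5 cube at (15, 9) contributes its full rectangle; Combining (union): the regions partially overlap (shared area 248.59 mm²), so overlapping operands fuse into one piece — 1 connected region; the cylinder at (0, 12.5) is absent (z outside [3, 9]); Taking the union: only that combined region is present, so the union is just that shape — 1 connected region. Overall, the cross-section is a single solid region. The nearest boundary edge runs (-0.42, -7.92)→(-2.41, -3.12); distance from the point to it = 3.54 mm. The point is not inside any of the regions above, so it lies outside the cross-section (3.54 mm from the nearest boundary).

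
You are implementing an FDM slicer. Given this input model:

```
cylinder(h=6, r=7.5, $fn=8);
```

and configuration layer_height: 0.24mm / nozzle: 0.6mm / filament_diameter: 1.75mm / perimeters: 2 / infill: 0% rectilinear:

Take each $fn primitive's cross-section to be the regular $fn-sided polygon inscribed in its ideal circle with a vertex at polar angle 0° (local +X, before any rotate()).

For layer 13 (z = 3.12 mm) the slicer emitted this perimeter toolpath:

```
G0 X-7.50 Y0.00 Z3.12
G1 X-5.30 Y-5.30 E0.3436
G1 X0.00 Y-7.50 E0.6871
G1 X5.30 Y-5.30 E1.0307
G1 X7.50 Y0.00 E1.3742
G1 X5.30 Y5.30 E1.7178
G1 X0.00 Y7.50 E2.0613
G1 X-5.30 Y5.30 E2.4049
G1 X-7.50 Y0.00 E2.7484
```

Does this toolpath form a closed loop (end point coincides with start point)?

yes

Start point (G0): (-7.50, 0.00). End point (last G1): the path returns to the start — closed.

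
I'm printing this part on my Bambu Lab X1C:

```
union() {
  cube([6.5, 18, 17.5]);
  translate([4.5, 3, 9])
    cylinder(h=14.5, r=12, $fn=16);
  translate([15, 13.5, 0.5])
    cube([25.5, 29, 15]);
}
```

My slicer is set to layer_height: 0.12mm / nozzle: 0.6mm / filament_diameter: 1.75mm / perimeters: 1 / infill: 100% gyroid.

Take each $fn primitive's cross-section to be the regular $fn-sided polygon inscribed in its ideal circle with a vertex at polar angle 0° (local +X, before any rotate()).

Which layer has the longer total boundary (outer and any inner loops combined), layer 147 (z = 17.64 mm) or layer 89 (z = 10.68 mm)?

Layer 147 (z = 17.64): the cube is absent (z outside [0, 17.5]); the cylinder at (4.5, 3): section is a regular 16-gon, circumradius r=12 (perimeter = 2·16·12.000·sin(180°/16) = 74.91 mm); the cube at (15, 13.5) is not intersected at this z (z outside [0.5, 15.5]); Combining (union): only the r=12 cylinder at (4.5, 3) is present, so the union is just that shape — boundary = 74.91 mm. So its perimeter = 74.91 mm. Layer 89 (z = 10.68): the cube (footprint 6.5×18) is included at this height (perimeter 49.00 mm); the r=12 cylinder at (4.5, 3) gives a regular 16-gon of circumradius 12 (constant along its height) (perimeter = 2·16·12.000·sin(180°/16) = 74.91 mm); the cube at (15, 13.5) (footprint 25.5×29) is included at this height (perimeter 109.00 mm); Combining (union): the regions partially overlap (shared area 95.09 mm²), so the edge portions inside another operand are dropped and the merged outline is re-measured after clipping — boundary = 191.08 mm. So its perimeter = 191.08 mm. Layer 89 is larger (191.08 vs 74.91 mm).

layer 89 (z = 10.68 mm)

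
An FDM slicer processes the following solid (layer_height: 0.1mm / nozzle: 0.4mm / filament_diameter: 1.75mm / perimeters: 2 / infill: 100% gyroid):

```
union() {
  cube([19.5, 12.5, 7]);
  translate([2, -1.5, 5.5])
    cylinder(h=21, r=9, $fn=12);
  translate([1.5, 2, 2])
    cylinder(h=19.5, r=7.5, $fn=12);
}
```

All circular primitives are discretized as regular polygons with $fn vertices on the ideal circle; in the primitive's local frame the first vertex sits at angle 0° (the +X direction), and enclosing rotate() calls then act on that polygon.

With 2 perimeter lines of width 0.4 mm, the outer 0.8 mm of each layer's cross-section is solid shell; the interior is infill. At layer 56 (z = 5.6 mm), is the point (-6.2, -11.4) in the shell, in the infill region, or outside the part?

outside

At z = 5.6 mm: the cube is present — its section is the full 19.5×12.5 rectangle; the r=9 cylinder at (2, -1.5) contributes a regular 12-gon of circumradius 9; the r=7.5 cylinder at (1.5, 2) gives a regular 12-gon of circumradius 7.5 (constant along its height); Merging all regions: the regions partially overlap (shared area 219.89 mm²), so overlapping operands fuse into one piece — 1 connected region. Overall, the cross-section is a single solid region. The nearest boundary edge runs (-2.50, -9.29)→(-5.79, -6.00); distance from the point to it = 4.11 mm. The point is not inside any of the regions above, so it lies outside the cross-section (4.11 mm from the nearest boundary).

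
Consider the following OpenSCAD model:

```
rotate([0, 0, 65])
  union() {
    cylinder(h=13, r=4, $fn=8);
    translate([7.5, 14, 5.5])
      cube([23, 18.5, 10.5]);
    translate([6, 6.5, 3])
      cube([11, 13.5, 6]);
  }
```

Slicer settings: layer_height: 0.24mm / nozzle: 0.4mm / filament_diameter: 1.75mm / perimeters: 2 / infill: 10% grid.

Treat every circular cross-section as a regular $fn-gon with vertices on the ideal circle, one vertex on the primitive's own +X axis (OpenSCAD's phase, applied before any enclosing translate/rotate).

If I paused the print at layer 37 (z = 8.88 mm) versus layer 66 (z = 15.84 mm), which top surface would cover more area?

Layer 37 (z = 8.88): the cylinder: section is a regular 8-gon, circumradius r=4 (area = (8/2)·4.000²·sin(360°/8) = 45.25 mm²); the 23×18.5 cube at (7.5, 14) contributes its full rectangle (area 425.50 mm²); the 11×13.5 cube at (6, 6.5) contributes its full rectangle (area 148.50 mm²); Taking the union: the regions partially overlap — summed areas 619.25 mm² minus the doubly-counted overlap 57.00 mm² gives 562.25 mm² — area = 562.25 mm²; (rotated 65° about Z; rotation is an isometry so areas/perimeters/island counts are preserved). So its area = 562.25 mm². Layer 66 (z = 15.84): the cylinder is absent (z outside [0, 13]); the cube at (7.5, 14) (footprint 23×18.5) is included at this height (area 425.50 mm²); the cube at (6, 6.5) does not reach this height (z outside [3, 9]); Merging all regions: only the 23×18.5 cube at (7.5, 14) is present, so the union is just that shape — area = 425.50 mm²; (whole slice rotated 65° about Z — lengths, areas and connectivity unchanged). So its area = 425.50 mm². Layer 37 is larger (562.25 vs 425.50 mm²).

layer 37 (z = 8.88 mm)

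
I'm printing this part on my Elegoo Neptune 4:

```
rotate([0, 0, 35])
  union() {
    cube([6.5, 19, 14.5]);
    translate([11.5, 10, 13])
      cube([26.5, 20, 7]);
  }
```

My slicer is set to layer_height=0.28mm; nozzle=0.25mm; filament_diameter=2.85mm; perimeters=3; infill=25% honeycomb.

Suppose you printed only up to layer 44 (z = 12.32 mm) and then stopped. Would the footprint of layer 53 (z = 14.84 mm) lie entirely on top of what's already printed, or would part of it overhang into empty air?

Compare the two slices. At z = 12.32: the cube is present — its section is the full 6.5×19 rectangle (area 123.50 mm²); the cube at (11.5, 10) does not reach this height (z outside [13, 20]); Taking the union: only the 6.5×19 cube is present, so the union is just that shape — area = 123.50 mm²; (rotated 35° about Z; rotation is an isometry so areas/perimeters/island counts are preserved). At z = 14.84: the cube is not intersected at this z (z outside [0, 14.5]); the 26.5×20 cube at (11.5, 10) contributes its full rectangle (area 530.00 mm²); Merging all regions: only the 26.5×20 cube at (11.5, 10) is present, so the union is just that shape — area = 530.00 mm²; (rotated 35° about Z; rotation is an isometry so areas/perimeters/island counts are preserved). Checking containment: at z = 14.84 the cross-section extends beyond the z = 12.32 cross-section by about 530.00 mm².

part overhangs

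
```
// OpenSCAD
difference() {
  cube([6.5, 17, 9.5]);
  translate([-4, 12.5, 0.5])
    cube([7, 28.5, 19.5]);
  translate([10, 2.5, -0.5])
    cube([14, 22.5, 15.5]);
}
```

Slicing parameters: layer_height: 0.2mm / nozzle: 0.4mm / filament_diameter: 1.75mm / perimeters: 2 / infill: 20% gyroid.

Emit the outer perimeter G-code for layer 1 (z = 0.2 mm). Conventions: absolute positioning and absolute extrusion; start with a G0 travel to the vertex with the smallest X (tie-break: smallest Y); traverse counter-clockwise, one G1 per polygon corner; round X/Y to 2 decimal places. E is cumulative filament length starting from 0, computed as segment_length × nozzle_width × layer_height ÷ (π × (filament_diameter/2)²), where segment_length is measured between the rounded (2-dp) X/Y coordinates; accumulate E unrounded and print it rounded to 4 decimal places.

At z = 0.2 mm: the cube is present — its section is the full 6.5×17 rectangle; the cube at (-4, 12.5) is not intersected at this z (z outside [0.5, 20]); the cube at (10, 2.5) is present — its section is the full 14×22.5 rectangle; Taking the first minus the rest: starting from the 6.5×17 cube, the 14×22.5 cube at (10, 2.5) misses the remaining region (no effect) — 1 connected region. The outline is a single polygon with 4 vertices. Extrusion per mm of travel: 0.4 × 0.2 / (π × 0.875²) = 0.033260. Accumulating E over each segment gives final E = 1.5632.

G0 X0.00 Y0.00 Z0.20
G1 X6.50 Y0.00 E0.2162
G1 X6.50 Y17.00 E0.7816
G1 X0.00 Y17.00 E0.9978
G1 X0.00 Y0.00 E1.5632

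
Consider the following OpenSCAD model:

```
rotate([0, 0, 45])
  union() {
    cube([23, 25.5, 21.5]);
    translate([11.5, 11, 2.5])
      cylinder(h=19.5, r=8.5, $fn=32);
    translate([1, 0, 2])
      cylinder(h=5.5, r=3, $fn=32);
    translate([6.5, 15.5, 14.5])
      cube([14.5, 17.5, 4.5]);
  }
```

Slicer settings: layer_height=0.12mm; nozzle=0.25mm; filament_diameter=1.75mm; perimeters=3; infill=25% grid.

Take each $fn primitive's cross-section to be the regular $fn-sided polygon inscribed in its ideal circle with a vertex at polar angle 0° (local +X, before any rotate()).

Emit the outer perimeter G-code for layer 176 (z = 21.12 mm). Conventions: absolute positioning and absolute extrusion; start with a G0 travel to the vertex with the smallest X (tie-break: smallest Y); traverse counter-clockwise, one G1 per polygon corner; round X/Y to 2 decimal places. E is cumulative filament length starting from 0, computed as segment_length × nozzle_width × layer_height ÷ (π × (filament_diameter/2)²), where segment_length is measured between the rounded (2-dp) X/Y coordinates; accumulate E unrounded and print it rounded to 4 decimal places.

At z = 21.12 mm: the 23×25.5 cube contributes its full rectangle; the r=8.5 cylinder at (11.5, 11) gives a regular 32-gon of circumradius 8.5 (constant along its height); the cylinder at (1, 0) is not intersected at this z (z outside [2, 7.5]); the cube at (6.5, 15.5) does not reach this height (z outside [14.5, 19]); Taking the union: the r=8.5 cylinder at (11.5, 11) lies entirely inside the 23×25.5 cube, so the union is just the 23×25.5 cube — 1 connected region; (whole slice rotated 45° about Z — lengths, areas and connectivity unchanged). The outline is a single polygon with 4 vertices. Extrusion per mm of travel: 0.25 × 0.12 / (π × 0.875²) = 0.012473. Accumulating E over each segment gives final E = 1.2097.

G0 X-18.03 Y18.03 Z21.12
G1 X0.00 Y0.00 E0.3180
G1 X16.26 Y16.26 E0.6048
G1 X-1.77 Y34.29 E0.9229
G1 X-18.03 Y18.03 E1.2097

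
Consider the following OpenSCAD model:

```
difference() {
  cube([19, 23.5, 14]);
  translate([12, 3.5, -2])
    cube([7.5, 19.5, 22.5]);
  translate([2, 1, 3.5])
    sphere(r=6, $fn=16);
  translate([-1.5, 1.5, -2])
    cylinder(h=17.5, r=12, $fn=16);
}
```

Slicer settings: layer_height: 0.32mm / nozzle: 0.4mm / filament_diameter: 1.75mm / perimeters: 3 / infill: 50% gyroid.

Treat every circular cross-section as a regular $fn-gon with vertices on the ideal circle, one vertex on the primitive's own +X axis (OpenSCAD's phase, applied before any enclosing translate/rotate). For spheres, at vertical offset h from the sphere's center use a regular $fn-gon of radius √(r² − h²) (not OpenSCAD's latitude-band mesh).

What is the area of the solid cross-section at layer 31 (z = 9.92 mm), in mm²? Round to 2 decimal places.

At z = 9.92 mm: the cube (footprint 19×23.5) is included at this height (area 446.50 mm²); the cube at (12, 3.5) (footprint 7.5×19.5) is included at this height (area 146.25 mm²); the sphere at (2, 1) is absent (|z−center|=6.420 > r=6); the r=12 cylinder at (-1.5, 1.5) contributes a regular 16-gon of circumradius 12 (area = (16/2)·12.000²·sin(360°/16) = 440.85 mm²); Subtracting the remaining from the first: starting from the 19×23.5 cube (446.50 mm²), the 7.5×19.5 cube at (12, 3.5) partially overlaps it — only the 136.50 mm² overlap (of its 146.25 mm²) is removed, clipping the outline; the r=12 cylinder at (-1.5, 1.5) partially overlaps it — only the 107.96 mm² overlap (of its 440.85 mm²) is removed, clipping the outline — area = 202.04 mm². Overall, the cross-section is a single solid region. Net area = 202.04 mm².

202.04 mm²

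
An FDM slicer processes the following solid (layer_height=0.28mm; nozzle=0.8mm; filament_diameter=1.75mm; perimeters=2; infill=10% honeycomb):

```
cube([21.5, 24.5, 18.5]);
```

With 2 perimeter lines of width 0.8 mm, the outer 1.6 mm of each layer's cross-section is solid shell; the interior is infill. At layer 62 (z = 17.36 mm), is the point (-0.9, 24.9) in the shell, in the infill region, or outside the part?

At z = 17.36 mm: the 21.5×24.5 cube contributes its full rectangle. Overall, the cross-section is a single solid region. The nearest boundary edge runs (21.50, 24.50)→(0.00, 24.50); distance from the point to it = 0.98 mm. The point is not inside any of the regions above, so it lies outside the cross-section (0.98 mm from the nearest boundary).

outside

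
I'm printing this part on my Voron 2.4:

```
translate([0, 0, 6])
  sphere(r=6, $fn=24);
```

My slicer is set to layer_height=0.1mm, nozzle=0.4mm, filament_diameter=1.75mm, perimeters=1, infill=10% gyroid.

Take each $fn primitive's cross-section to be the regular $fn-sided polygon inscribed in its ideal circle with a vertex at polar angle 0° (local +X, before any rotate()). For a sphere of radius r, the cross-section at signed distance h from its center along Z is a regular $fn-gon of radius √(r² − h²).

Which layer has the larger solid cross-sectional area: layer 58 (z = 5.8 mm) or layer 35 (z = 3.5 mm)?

layer 58 (z = 5.8 mm)

Layer 58 (z = 5.8): the r=6 sphere slices to a regular 24-gon of circumradius 5.997 (√(r²−h²) with h=0.2 from center) (area = (24/2)·5.997²·sin(360°/24) = 111.69 mm²). So its area = 111.69 mm². Layer 35 (z = 3.5): the r=6 sphere slices to a regular 24-gon of circumradius 5.454 (√(r²−h²) with h=2.5 from center) (area = (24/2)·5.454²·sin(360°/24) = 92.40 mm²). So its area = 92.40 mm². Layer 58 is larger (111.69 vs 92.40 mm²).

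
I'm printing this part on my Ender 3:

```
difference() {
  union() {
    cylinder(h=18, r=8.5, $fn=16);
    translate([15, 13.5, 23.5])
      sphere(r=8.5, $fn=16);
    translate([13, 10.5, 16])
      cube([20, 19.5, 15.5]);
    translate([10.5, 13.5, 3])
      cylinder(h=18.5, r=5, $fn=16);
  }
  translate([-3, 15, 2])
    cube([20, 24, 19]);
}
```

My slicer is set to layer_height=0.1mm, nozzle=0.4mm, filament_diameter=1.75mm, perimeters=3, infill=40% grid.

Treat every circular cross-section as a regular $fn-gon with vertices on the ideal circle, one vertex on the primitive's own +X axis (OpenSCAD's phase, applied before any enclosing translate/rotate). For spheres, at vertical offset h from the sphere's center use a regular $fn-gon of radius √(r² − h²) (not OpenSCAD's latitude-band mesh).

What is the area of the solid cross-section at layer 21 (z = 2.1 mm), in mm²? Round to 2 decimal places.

221.19 mm²

At z = 2.1 mm: the r=8.5 cylinder gives a regular 16-gon of circumradius 8.5 (constant along its height) (area = (16/2)·8.500²·sin(360°/16) = 221.19 mm²); the sphere at (15, 13.5) does not reach this height (|z−center|=21.400 > r=8.5); the cube at (13, 10.5) is not intersected at this z (z outside [16, 31.5]); the cylinder at (10.5, 13.5) is not intersected at this z (z outside [3, 21.5]); Combining (union): only the r=8.5 cylinder is present, so the union is just that shape — area = 221.19 mm²; the 20×24 cube at (-3, 15) contributes its full rectangle (area 480.00 mm²); Taking the first minus the rest: starting from that combined region (221.19 mm²), the 20×24 cube at (-3, 15) misses the remaining region (no effect) — area = 221.19 mm². Overall, the cross-section is a single solid region. Net area = 221.19 mm².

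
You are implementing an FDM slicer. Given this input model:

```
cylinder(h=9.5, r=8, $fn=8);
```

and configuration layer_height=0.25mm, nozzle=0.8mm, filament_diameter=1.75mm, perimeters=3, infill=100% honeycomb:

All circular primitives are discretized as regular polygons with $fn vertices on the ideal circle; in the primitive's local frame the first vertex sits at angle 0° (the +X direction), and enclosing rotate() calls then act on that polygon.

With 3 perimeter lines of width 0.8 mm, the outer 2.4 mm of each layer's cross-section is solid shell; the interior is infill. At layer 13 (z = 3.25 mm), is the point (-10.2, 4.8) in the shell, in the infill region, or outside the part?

outside

At z = 3.25 mm: the r=8 cylinder gives a regular 8-gon of circumradius 8 (constant along its height). Overall, the cross-section is a single solid region. The nearest boundary edge runs (-5.66, 5.66)→(-8.00, 0.00); distance from the point to it = 3.87 mm. The point is not inside any of the regions above, so it lies outside the cross-section (3.87 mm from the nearest boundary).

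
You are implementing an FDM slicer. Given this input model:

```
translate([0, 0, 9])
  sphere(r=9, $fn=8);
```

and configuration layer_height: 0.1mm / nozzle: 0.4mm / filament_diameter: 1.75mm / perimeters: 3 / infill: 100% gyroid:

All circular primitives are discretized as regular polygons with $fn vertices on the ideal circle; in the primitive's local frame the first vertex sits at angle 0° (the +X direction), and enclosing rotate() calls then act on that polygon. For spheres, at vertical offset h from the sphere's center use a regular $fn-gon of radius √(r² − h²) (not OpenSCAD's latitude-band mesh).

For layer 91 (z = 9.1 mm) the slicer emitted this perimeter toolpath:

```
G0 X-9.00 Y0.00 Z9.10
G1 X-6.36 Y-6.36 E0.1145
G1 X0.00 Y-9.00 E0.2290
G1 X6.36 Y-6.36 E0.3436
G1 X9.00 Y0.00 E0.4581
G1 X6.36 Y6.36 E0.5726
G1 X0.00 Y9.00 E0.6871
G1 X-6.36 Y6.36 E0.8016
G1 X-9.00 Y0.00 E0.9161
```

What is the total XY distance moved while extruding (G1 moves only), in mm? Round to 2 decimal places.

Sum the Euclidean lengths of each G1 segment: total = 55.09 mm.

55.09 mm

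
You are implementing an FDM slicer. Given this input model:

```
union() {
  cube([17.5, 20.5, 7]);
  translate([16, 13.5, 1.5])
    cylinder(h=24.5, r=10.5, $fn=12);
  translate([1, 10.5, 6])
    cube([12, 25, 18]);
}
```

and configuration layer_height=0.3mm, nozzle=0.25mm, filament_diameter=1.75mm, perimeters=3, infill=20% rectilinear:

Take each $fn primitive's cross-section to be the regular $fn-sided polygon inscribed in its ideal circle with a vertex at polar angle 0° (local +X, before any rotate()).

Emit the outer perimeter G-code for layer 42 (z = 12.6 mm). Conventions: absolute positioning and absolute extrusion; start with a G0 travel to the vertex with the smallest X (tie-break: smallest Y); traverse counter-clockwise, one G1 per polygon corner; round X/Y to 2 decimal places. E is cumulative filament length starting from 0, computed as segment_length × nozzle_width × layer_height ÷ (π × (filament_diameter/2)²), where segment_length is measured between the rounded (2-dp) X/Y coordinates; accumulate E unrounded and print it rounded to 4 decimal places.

G0 X1.00 Y10.50 Z12.60
G1 X6.30 Y10.50 E0.1653
G1 X6.91 Y8.25 E0.2380
G1 X10.75 Y4.41 E0.4073
G1 X16.00 Y3.00 E0.5768
G1 X21.25 Y4.41 E0.7463
G1 X25.09 Y8.25 E0.9156
G1 X26.50 Y13.50 E1.0851
G1 X25.09 Y18.75 E1.2546
G1 X21.25 Y22.59 E1.4240
G1 X16.00 Y24.00 E1.5935
G1 X13.00 Y23.20 E1.6903
G1 X13.00 Y35.50 E2.0738
G1 X1.00 Y35.50 E2.4480
G1 X1.00 Y10.50 E3.2275

At z = 12.6 mm: the cube does not reach this height (z outside [0, 7]); the r=10.5 cylinder at (16, 13.5) contributes a regular 12-gon of circumradius 10.5; the 12×25 cube at (1, 10.5) contributes its full rectangle; Taking the union: the regions partially overlap (shared area 73.69 mm²), so overlapping operands fuse into one piece — 1 connected region. The outline is a single polygon with 14 vertices. Extrusion per mm of travel: 0.25 × 0.3 / (π × 0.875²) = 0.031181. Accumulating E over each segment gives final E = 3.2275.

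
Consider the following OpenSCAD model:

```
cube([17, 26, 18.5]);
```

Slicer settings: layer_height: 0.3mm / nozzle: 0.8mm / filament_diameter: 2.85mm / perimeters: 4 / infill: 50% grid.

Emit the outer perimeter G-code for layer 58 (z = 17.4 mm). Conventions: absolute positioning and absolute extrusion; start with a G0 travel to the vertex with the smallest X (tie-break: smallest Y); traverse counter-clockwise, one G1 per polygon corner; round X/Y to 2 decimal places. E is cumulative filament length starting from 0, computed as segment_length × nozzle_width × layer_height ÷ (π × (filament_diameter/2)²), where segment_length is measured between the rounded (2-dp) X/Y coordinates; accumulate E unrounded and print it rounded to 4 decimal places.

At z = 17.4 mm: the cube (footprint 17×26) is included at this height. The outline is a single polygon with 4 vertices. Extrusion per mm of travel: 0.8 × 0.3 / (π × 1.425²) = 0.037621. Accumulating E over each segment gives final E = 3.2354.

G0 X0.00 Y0.00 Z17.40
G1 X17.00 Y0.00 E0.6396
G1 X17.00 Y26.00 E1.6177
G1 X0.00 Y26.00 E2.2573
G1 X0.00 Y0.00 E3.2354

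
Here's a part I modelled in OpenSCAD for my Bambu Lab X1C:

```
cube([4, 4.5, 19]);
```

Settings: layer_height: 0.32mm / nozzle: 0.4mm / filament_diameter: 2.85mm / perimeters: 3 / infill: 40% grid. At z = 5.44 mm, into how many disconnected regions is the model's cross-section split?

At z = 5.44 mm: the cube is present — its section is the full 4×4.5 rectangle. The result has 1 disconnected region.

1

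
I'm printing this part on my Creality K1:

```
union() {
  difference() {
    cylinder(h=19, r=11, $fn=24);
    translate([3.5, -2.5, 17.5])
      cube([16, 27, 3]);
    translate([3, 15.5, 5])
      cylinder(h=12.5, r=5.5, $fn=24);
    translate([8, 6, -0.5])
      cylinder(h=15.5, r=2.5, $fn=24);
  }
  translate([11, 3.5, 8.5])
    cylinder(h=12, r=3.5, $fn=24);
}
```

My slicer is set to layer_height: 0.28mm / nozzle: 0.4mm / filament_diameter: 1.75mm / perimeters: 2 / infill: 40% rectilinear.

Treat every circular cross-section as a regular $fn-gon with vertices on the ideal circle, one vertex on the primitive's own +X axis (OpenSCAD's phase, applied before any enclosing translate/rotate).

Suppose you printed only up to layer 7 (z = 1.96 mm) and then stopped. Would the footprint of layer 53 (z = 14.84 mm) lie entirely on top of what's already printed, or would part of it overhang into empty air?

Compare the two slices. At z = 1.96: the cylinder: section is a regular 24-gon, circumradius r=11 (area = (24/2)·11.000²·sin(360°/24) = 375.81 mm²); the cube at (3.5, -2.5) is not intersected at this z (z outside [17.5, 20.5]); the cylinder at (3, 15.5) is absent (z outside [5, 17.5]); the cylinder at (8, 6): section is a regular 24-gon, circumradius r=2.5 (area = (24/2)·2.500²·sin(360°/24) = 19.41 mm²); Taking the first minus the rest: starting from the r=11 cylinder (375.81 mm²), the r=2.5 cylinder at (8, 6) partially overlaps it — only the 13.88 mm² overlap (of its 19.41 mm²) is removed, clipping the outline — area = 361.93 mm²; the cylinder at (11, 3.5) is absent (z outside [8.5, 20.5]); Combining (union): only that combined region is present, so the union is just that shape — area = 361.93 mm². At z = 14.84: the r=11 cylinder contributes a regular 24-gon of circumradius 11 (area = (24/2)·11.000²·sin(360°/24) = 375.81 mm²); the cube at (3.5, -2.5) does not reach this height (z outside [17.5, 20.5]); the r=5.5 cylinder at (3, 15.5) gives a regular 24-gon of circumradius 5.5 (constant along its height) (area = (24/2)·5.500²·sin(360°/24) = 93.95 mm²); the r=2.5 cylinder at (8, 6) contributes a regular 24-gon of circumradius 2.5 (area = (24/2)·2.500²·sin(360°/24) = 19.41 mm²); Taking the first minus the rest: starting from the r=11 cylinder (375.81 mm²), the r=5.5 cylinder at (3, 15.5) partially overlaps it — only the 1.74 mm² overlap (of its 93.95 mm²) is removed, clipping the outline; the r=2.5 cylinder at (8, 6) partially overlaps it — only the 13.88 mm² overlap (of its 19.41 mm²) is removed, clipping the outline — area = 360.19 mm²; the cylinder at (11, 3.5): section is a regular 24-gon, circumradius r=3.5 (area = (24/2)·3.500²·sin(360°/24) = 38.05 mm²); Taking the union: the regions partially overlap — summed areas 398.23 mm² minus the doubly-counted overlap 9.44 mm² gives 388.79 mm² — area = 388.79 mm². Checking containment: at z = 14.84 the cross-section extends beyond the z = 1.96 cross-section by about 28.60 mm².

part overhangs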